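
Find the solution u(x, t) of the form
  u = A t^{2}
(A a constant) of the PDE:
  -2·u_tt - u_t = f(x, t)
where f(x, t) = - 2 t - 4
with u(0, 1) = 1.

Substitute the ansatz u = A t^{2} into the left-hand side.
Derivatives of the ansatz:
  u_tt = 2 A
  u_t = 2 A t
Term by term:
  -2·u_tt = - 4 A
  -u_t = - 2 A t
So the left-hand side equals
  - 2 A t - 4 A
This must equal f(x, t) = - 2 t - 4 identically.
Matching coefficients of the independent functions:
  [constant term]:  - 4 A = -4
  [t]:  - 2 A = -2
Solving: A = 1.
Check against the point condition:
  u(0, 1) = 1  ⟹  A = 1  ✓
Hence u(x, t) = t^{2}.

Answer: u(x, t) = t^{2}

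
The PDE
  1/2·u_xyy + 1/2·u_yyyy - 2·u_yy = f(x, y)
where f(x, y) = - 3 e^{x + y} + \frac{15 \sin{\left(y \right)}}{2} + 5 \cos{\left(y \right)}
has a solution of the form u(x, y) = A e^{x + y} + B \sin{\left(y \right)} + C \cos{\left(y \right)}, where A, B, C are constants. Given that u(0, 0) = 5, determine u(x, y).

Answer: u(x, y) = 3 e^{x + y} + 3 \sin{\left(y \right)} + 2 \cos{\left(y \right)}

Derivation:
Substitute the ansatz u = A e^{x + y} + B \sin{\left(y \right)} + C \cos{\left(y \right)} into the left-hand side.
Derivatives of the ansatz:
  u_xyy = A e^{x} e^{y}
  u_yyyy = A e^{x} e^{y} + B \sin{\left(y \right)} + C \cos{\left(y \right)}
  u_yy = A e^{x} e^{y} - B \sin{\left(y \right)} - C \cos{\left(y \right)}
Term by term:
  1/2·u_xyy = \frac{A e^{x} e^{y}}{2}
  1/2·u_yyyy = \frac{A e^{x} e^{y}}{2} + \frac{B \sin{\left(y \right)}}{2} + \frac{C \cos{\left(y \right)}}{2}
  -2·u_yy = - 2 A e^{x} e^{y} + 2 B \sin{\left(y \right)} + 2 C \cos{\left(y \right)}
So the left-hand side equals
  - A e^{x} e^{y} + \frac{5 B \sin{\left(y \right)}}{2} + \frac{5 C \cos{\left(y \right)}}{2}
This must equal f(x, y) identically; expanded, f = - 3 e^{x} e^{y} + \frac{15 \sin{\left(y \right)}}{2} + 5 \cos{\left(y \right)}.
Matching coefficients of the independent functions:
  [e^{x} e^{y}]:  - A = -3
  [\sin{\left(y \right)}]:  \frac{5 B}{2} = \frac{15}{2}
  [\cos{\left(y \right)}]:  \frac{5 C}{2} = 5
Solving: A = 3, B = 3, C = 2.
Check against the point condition:
  u(0, 0) = 5  ⟹  A + C = 5  ✓
Hence u(x, y) = 3 e^{x + y} + 3 \sin{\left(y \right)} + 2 \cos{\left(y \right)}.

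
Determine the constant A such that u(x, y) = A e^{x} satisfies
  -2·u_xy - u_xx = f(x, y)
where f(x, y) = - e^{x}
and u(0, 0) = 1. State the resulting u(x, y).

Answer: u(x, y) = e^{x}

Derivation:
Substitute the ansatz u = A e^{x} into the left-hand side.
Derivatives of the ansatz:
  u_xy = 0
  u_xx = A e^{x}
Term by term:
  -2·u_xy = 0
  -u_xx = - A e^{x}
So the left-hand side equals
  - A e^{x}
This must equal f(x, y) = - e^{x} identically.
Matching coefficients of the independent functions:
  [e^{x}]:  - A = -1
Solving: A = 1.
Check against the point condition:
  u(0, 0) = 1  ⟹  A = 1  ✓
Hence u(x, y) = e^{x}.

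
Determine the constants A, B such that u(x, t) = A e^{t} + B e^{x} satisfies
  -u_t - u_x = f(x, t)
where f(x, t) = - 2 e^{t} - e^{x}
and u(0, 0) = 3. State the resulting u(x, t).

Substitute the ansatz u = A e^{t} + B e^{x} into the left-hand side.
Derivatives of the ansatz:
  u_t = A e^{t}
  u_x = B e^{x}
Term by term:
  -u_t = - A e^{t}
  -u_x = - B e^{x}
So the left-hand side equals
  - A e^{t} - B e^{x}
This must equal f(x, t) = - 2 e^{t} - e^{x} identically.
Matching coefficients of the independent functions:
  [e^{t}]:  - A = -2
  [e^{x}]:  - B = -1
Solving: A = 2, B = 1.
Check against the point condition:
  u(0, 0) = 3  ⟹  A + B = 3  ✓
Hence u(x, t) = 2 e^{t} + e^{x}.

Answer: u(x, t) = 2 e^{t} + e^{x}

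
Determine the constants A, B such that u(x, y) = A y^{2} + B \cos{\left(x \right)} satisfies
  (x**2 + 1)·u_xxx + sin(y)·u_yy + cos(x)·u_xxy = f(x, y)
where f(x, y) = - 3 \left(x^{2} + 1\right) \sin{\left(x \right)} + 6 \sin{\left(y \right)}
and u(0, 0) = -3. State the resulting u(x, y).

Substitute the ansatz u = A y^{2} + B \cos{\left(x \right)} into the left-hand side.
Derivatives of the ansatz:
  u_xxx = B \sin{\left(x \right)}
  u_yy = 2 A
  u_xxy = 0
Term by term:
  (x**2 + 1)·u_xxx = B x^{2} \sin{\left(x \right)} + B \sin{\left(x \right)}
  sin(y)·u_yy = 2 A \sin{\left(y \right)}
  cos(x)·u_xxy = 0
So the left-hand side equals
  2 A \sin{\left(y \right)} + B x^{2} \sin{\left(x \right)} + B \sin{\left(x \right)}
This must equal f(x, y) identically; expanded, f = - 3 x^{2} \sin{\left(x \right)} - 3 \sin{\left(x \right)} + 6 \sin{\left(y \right)}.
Matching coefficients of the independent functions:
  [x^{2} \sin{\left(x \right)}, \sin{\left(x \right)}]:  B = -3
  [\sin{\left(y \right)}]:  2 A = 6
Solving: A = 3, B = -3.
Check against the point condition:
  u(0, 0) = -3  ⟹  B = -3  ✓
Hence u(x, y) = 3 y^{2} - 3 \cos{\left(x \right)}.

Answer: u(x, y) = 3 y^{2} - 3 \cos{\left(x \right)}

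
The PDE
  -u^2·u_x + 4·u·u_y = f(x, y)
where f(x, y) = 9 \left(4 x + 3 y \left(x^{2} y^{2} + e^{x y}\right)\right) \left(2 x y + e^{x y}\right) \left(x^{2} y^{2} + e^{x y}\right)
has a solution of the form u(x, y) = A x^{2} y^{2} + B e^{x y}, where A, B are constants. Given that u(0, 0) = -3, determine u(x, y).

Substitute the ansatz u = A x^{2} y^{2} + B e^{x y} into the left-hand side.
Derivatives of the ansatz:
  u_x = 2 A x y^{2} + B y e^{x y}
  u_y = 2 A x^{2} y + B x e^{x y}
Term by term:
  -u^2·u_x = - 2 A^{3} x^{5} y^{6} - A^{2} B x^{4} y^{5} e^{x y} - 4 A^{2} B x^{3} y^{4} e^{x y} - 2 A B^{2} x^{2} y^{3} e^{2 x y} - 2 A B^{2} x y^{2} e^{2 x y} - B^{3} y e^{3 x y}
  4·u·u_y = 8 A^{2} x^{4} y^{3} + 4 A B x^{3} y^{2} e^{x y} + 8 A B x^{2} y e^{x y} + 4 B^{2} x e^{2 x y}
So the left-hand side equals
  - 2 A^{3} x^{5} y^{6} - A^{2} B x^{4} y^{5} e^{x y} - 4 A^{2} B x^{3} y^{4} e^{x y} + 8 A^{2} x^{4} y^{3} - 2 A B^{2} x^{2} y^{3} e^{2 x y} - 2 A B^{2} x y^{2} e^{2 x y} + 4 A B x^{3} y^{2} e^{x y} + 8 A B x^{2} y e^{x y} - B^{3} y e^{3 x y} + 4 B^{2} x e^{2 x y}
This must equal f(x, y) identically; expanded, f = 54 x^{5} y^{6} + 27 x^{4} y^{5} e^{x y} + 72 x^{4} y^{3} + 108 x^{3} y^{4} e^{x y} + 36 x^{3} y^{2} e^{x y} + 54 x^{2} y^{3} e^{2 x y} + 72 x^{2} y e^{x y} + 54 x y^{2} e^{2 x y} + 36 x e^{2 x y} + 27 y e^{3 x y}.
Matching coefficients of the independent functions:
  [x e^{2 x y}]:  4 B^{2} = 36
  [x^{4} y^{3}]:  8 A^{2} = 72
  [x^{5} y^{6}]:  - 2 A^{3} = 54
  [y e^{3 x y}]:  - B^{3} = 27
  [x y^{2} e^{2 x y}, x^{2} y^{3} e^{2 x y}]:  - 2 A B^{2} = 54
  [x^{2} y e^{x y}]:  8 A B = 72
  [x^{3} y^{2} e^{x y}]:  4 A B = 36
  [x^{3} y^{4} e^{x y}]:  - 4 A^{2} B = 108
  [x^{4} y^{5} e^{x y}]:  - A^{2} B = 27
Solving: A = -3, B = -3.
Check against the point condition:
  u(0, 0) = -3  ⟹  B = -3  ✓
Hence u(x, y) = - 3 x^{2} y^{2} - 3 e^{x y}.

Answer: u(x, y) = - 3 x^{2} y^{2} - 3 e^{x y}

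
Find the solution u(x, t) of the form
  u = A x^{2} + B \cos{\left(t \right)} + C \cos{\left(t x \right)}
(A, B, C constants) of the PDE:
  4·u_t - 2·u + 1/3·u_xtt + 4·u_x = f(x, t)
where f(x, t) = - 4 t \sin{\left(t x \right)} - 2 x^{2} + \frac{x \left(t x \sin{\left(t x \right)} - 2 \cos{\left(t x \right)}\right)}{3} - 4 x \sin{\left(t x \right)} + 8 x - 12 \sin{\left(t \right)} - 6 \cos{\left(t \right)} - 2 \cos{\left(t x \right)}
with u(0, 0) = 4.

Substitute the ansatz u = A x^{2} + B \cos{\left(t \right)} + C \cos{\left(t x \right)} into the left-hand side.
Derivatives of the ansatz:
  u_t = - B \sin{\left(t \right)} - C x \sin{\left(t x \right)}
  u_xtt = C t x^{2} \sin{\left(t x \right)} - 2 C x \cos{\left(t x \right)}
  u_x = 2 A x - C t \sin{\left(t x \right)}
Term by term:
  4·u_t = - 4 B \sin{\left(t \right)} - 4 C x \sin{\left(t x \right)}
  -2·u = - 2 A x^{2} - 2 B \cos{\left(t \right)} - 2 C \cos{\left(t x \right)}
  1/3·u_xtt = \frac{C t x^{2} \sin{\left(t x \right)}}{3} - \frac{2 C x \cos{\left(t x \right)}}{3}
  4·u_x = 8 A x - 4 C t \sin{\left(t x \right)}
So the left-hand side equals
  - 2 A x^{2} + 8 A x - 4 B \sin{\left(t \right)} - 2 B \cos{\left(t \right)} + \frac{C t x^{2} \sin{\left(t x \right)}}{3} - 4 C t \sin{\left(t x \right)} - 4 C x \sin{\left(t x \right)} - \frac{2 C x \cos{\left(t x \right)}}{3} - 2 C \cos{\left(t x \right)}
This must equal f(x, t) identically; expanded, f = \frac{t x^{2} \sin{\left(t x \right)}}{3} - 4 t \sin{\left(t x \right)} - 2 x^{2} - 4 x \sin{\left(t x \right)} - \frac{2 x \cos{\left(t x \right)}}{3} + 8 x - 12 \sin{\left(t \right)} - 6 \cos{\left(t \right)} - 2 \cos{\left(t x \right)}.
Matching coefficients of the independent functions:
  [x]:  8 A = 8
  [x^{2}]:  - 2 A = -2
  [t \sin{\left(t x \right)}, x \sin{\left(t x \right)}]:  - 4 C = -4
  [x \cos{\left(t x \right)}]:  - \frac{2 C}{3} = - \frac{2}{3}
  [t x^{2} \sin{\left(t x \right)}]:  \frac{C}{3} = \frac{1}{3}
  [\sin{\left(t \right)}]:  - 4 B = -12
  [\cos{\left(t \right)}]:  - 2 B = -6
  [\cos{\left(t x \right)}]:  - 2 C = -2
Solving: A = 1, B = 3, C = 1.
Check against the point condition:
  u(0, 0) = 4  ⟹  B + C = 4  ✓
Hence u(x, t) = x^{2} + 3 \cos{\left(t \right)} + \cos{\left(t x \right)}.

Answer: u(x, t) = x^{2} + 3 \cos{\left(t \right)} + \cos{\left(t x \right)}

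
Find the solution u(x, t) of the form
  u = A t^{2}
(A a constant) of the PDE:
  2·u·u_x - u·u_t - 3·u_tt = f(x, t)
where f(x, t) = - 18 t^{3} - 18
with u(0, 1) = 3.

Substitute the ansatz u = A t^{2} into the left-hand side.
Derivatives of the ansatz:
  u_x = 0
  u_t = 2 A t
  u_tt = 2 A
Term by term:
  2·u·u_x = 0
  -u·u_t = - 2 A^{2} t^{3}
  -3·u_tt = - 6 A
So the left-hand side equals
  - 2 A^{2} t^{3} - 6 A
This must equal f(x, t) = - 18 t^{3} - 18 identically.
Matching coefficients of the independent functions:
  [constant term]:  - 6 A = -18
  [t^{3}]:  - 2 A^{2} = -18
Solving: A = 3.
Check against the point condition:
  u(0, 1) = 3  ⟹  A = 3  ✓
Hence u(x, t) = 3 t^{2}.

Answer: u(x, t) = 3 t^{2}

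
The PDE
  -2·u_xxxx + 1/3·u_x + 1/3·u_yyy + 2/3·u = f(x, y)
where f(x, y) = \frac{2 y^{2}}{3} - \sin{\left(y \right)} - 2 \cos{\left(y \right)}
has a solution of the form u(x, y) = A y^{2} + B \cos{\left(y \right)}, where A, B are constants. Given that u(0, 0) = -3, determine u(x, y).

Answer: u(x, y) = y^{2} - 3 \cos{\left(y \right)}

Derivation:
Substitute the ansatz u = A y^{2} + B \cos{\left(y \right)} into the left-hand side.
Derivatives of the ansatz:
  u_xxxx = 0
  u_x = 0
  u_yyy = B \sin{\left(y \right)}
Term by term:
  -2·u_xxxx = 0
  1/3·u_x = 0
  1/3·u_yyy = \frac{B \sin{\left(y \right)}}{3}
  2/3·u = \frac{2 A y^{2}}{3} + \frac{2 B \cos{\left(y \right)}}{3}
So the left-hand side equals
  \frac{2 A y^{2}}{3} + \frac{B \sin{\left(y \right)}}{3} + \frac{2 B \cos{\left(y \right)}}{3}
This must equal f(x, y) = \frac{2 y^{2}}{3} - \sin{\left(y \right)} - 2 \cos{\left(y \right)} identically.
Matching coefficients of the independent functions:
  [y^{2}]:  \frac{2 A}{3} = \frac{2}{3}
  [\sin{\left(y \right)}]:  \frac{B}{3} = -1
  [\cos{\left(y \right)}]:  \frac{2 B}{3} = -2
Solving: A = 1, B = -3.
Check against the point condition:
  u(0, 0) = -3  ⟹  B = -3  ✓
Hence u(x, y) = y^{2} - 3 \cos{\left(y \right)}.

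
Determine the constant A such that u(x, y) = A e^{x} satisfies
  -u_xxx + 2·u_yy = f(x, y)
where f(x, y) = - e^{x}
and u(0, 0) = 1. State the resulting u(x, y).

Answer: u(x, y) = e^{x}

Derivation:
Substitute the ansatz u = A e^{x} into the left-hand side.
Derivatives of the ansatz:
  u_xxx = A e^{x}
  u_yy = 0
Term by term:
  -u_xxx = - A e^{x}
  2·u_yy = 0
So the left-hand side equals
  - A e^{x}
This must equal f(x, y) = - e^{x} identically.
Matching coefficients of the independent functions:
  [e^{x}]:  - A = -1
Solving: A = 1.
Check against the point condition:
  u(0, 0) = 1  ⟹  A = 1  ✓
Hence u(x, y) = e^{x}.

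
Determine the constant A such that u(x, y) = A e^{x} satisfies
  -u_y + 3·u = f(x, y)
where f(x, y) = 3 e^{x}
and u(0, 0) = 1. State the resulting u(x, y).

Answer: u(x, y) = e^{x}

Derivation:
Substitute the ansatz u = A e^{x} into the left-hand side.
Derivatives of the ansatz:
  u_y = 0
Term by term:
  -u_y = 0
  3·u = 3 A e^{x}
So the left-hand side equals
  3 A e^{x}
This must equal f(x, y) = 3 e^{x} identically.
Matching coefficients of the independent functions:
  [e^{x}]:  3 A = 3
Solving: A = 1.
Check against the point condition:
  u(0, 0) = 1  ⟹  A = 1  ✓
Hence u(x, y) = e^{x}.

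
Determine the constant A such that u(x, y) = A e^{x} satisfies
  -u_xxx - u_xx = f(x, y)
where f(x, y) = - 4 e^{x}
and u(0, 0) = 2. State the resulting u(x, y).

Substitute the ansatz u = A e^{x} into the left-hand side.
Derivatives of the ansatz:
  u_xxx = A e^{x}
  u_xx = A e^{x}
Term by term:
  -u_xxx = - A e^{x}
  -u_xx = - A e^{x}
So the left-hand side equals
  - 2 A e^{x}
This must equal f(x, y) = - 4 e^{x} identically.
Matching coefficients of the independent functions:
  [e^{x}]:  - 2 A = -4
Solving: A = 2.
Check against the point condition:
  u(0, 0) = 2  ⟹  A = 2  ✓
Hence u(x, y) = 2 e^{x}.

Answer: u(x, y) = 2 e^{x}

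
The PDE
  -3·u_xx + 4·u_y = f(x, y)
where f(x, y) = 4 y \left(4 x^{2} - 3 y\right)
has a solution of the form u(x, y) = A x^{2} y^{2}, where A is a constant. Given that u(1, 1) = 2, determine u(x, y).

Answer: u(x, y) = 2 x^{2} y^{2}

Derivation:
Substitute the ansatz u = A x^{2} y^{2} into the left-hand side.
Derivatives of the ansatz:
  u_xx = 2 A y^{2}
  u_y = 2 A x^{2} y
Term by term:
  -3·u_xx = - 6 A y^{2}
  4·u_y = 8 A x^{2} y
So the left-hand side equals
  8 A x^{2} y - 6 A y^{2}
This must equal f(x, y) identically; expanded, f = 16 x^{2} y - 12 y^{2}.
Matching coefficients of the independent functions:
  [y^{2}]:  - 6 A = -12
  [x^{2} y]:  8 A = 16
Solving: A = 2.
Check against the point condition:
  u(1, 1) = 2  ⟹  A = 2  ✓
Hence u(x, y) = 2 x^{2} y^{2}.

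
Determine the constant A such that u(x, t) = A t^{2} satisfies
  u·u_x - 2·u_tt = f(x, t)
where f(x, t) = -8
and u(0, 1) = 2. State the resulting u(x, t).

Substitute the ansatz u = A t^{2} into the left-hand side.
Derivatives of the ansatz:
  u_x = 0
  u_tt = 2 A
Term by term:
  u·u_x = 0
  -2·u_tt = - 4 A
So the left-hand side equals
  - 4 A
This must equal f(x, t) = -8 identically.
Matching coefficients of the independent functions:
  [constant term]:  - 4 A = -8
Solving: A = 2.
Check against the point condition:
  u(0, 1) = 2  ⟹  A = 2  ✓
Hence u(x, t) = 2 t^{2}.

Answer: u(x, t) = 2 t^{2}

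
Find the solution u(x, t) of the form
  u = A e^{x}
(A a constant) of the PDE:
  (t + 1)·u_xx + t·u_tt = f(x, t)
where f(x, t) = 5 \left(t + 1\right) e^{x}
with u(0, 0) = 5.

Substitute the ansatz u = A e^{x} into the left-hand side.
Derivatives of the ansatz:
  u_xx = A e^{x}
  u_tt = 0
Term by term:
  (t + 1)·u_xx = A t e^{x} + A e^{x}
  t·u_tt = 0
So the left-hand side equals
  A t e^{x} + A e^{x}
This must equal f(x, t) identically; expanded, f = 5 t e^{x} + 5 e^{x}.
Matching coefficients of the independent functions:
  [t e^{x}, e^{x}]:  A = 5
Solving: A = 5.
Check against the point condition:
  u(0, 0) = 5  ⟹  A = 5  ✓
Hence u(x, t) = 5 e^{x}.

Answer: u(x, t) = 5 e^{x}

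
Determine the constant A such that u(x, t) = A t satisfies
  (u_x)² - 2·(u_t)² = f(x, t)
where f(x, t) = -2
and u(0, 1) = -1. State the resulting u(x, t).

Answer: u(x, t) = - t

Derivation:
Substitute the ansatz u = A t into the left-hand side.
Derivatives of the ansatz:
  u_x = 0
  u_t = A
Term by term:
  (u_x)² = 0
  -2·(u_t)² = - 2 A^{2}
So the left-hand side equals
  - 2 A^{2}
This must equal f(x, t) = -2 identically.
Matching coefficients of the independent functions:
  [constant term]:  - 2 A^{2} = -2
These equations allow (A) = (-1) or (1).
Impose the point condition(s):
  u(0, 1) = -1  ⟹  A = -1
Only A = -1 satisfies everything.
Hence u(x, t) = - t.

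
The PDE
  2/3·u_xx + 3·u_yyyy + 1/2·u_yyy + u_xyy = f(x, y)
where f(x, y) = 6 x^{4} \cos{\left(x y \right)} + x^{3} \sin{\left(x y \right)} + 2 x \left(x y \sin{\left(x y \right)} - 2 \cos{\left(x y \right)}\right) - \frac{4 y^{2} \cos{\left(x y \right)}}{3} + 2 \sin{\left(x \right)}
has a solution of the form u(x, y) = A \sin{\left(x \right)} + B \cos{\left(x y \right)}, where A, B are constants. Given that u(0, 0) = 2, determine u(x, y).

Substitute the ansatz u = A \sin{\left(x \right)} + B \cos{\left(x y \right)} into the left-hand side.
Derivatives of the ansatz:
  u_xx = - A \sin{\left(x \right)} - B y^{2} \cos{\left(x y \right)}
  u_yyyy = B x^{4} \cos{\left(x y \right)}
  u_yyy = B x^{3} \sin{\left(x y \right)}
  u_xyy = B x^{2} y \sin{\left(x y \right)} - 2 B x \cos{\left(x y \right)}
Term by term:
  2/3·u_xx = - \frac{2 A \sin{\left(x \right)}}{3} - \frac{2 B y^{2} \cos{\left(x y \right)}}{3}
  3·u_yyyy = 3 B x^{4} \cos{\left(x y \right)}
  1/2·u_yyy = \frac{B x^{3} \sin{\left(x y \right)}}{2}
  u_xyy = B x^{2} y \sin{\left(x y \right)} - 2 B x \cos{\left(x y \right)}
So the left-hand side equals
  - \frac{2 A \sin{\left(x \right)}}{3} + 3 B x^{4} \cos{\left(x y \right)} + \frac{B x^{3} \sin{\left(x y \right)}}{2} + B x^{2} y \sin{\left(x y \right)} - 2 B x \cos{\left(x y \right)} - \frac{2 B y^{2} \cos{\left(x y \right)}}{3}
This must equal f(x, y) identically; expanded, f = 6 x^{4} \cos{\left(x y \right)} + x^{3} \sin{\left(x y \right)} + 2 x^{2} y \sin{\left(x y \right)} - 4 x \cos{\left(x y \right)} - \frac{4 y^{2} \cos{\left(x y \right)}}{3} + 2 \sin{\left(x \right)}.
Matching coefficients of the independent functions:
  [x \cos{\left(x y \right)}]:  - 2 B = -4
  [x^{3} \sin{\left(x y \right)}]:  \frac{B}{2} = 1
  [x^{4} \cos{\left(x y \right)}]:  3 B = 6
  [y^{2} \cos{\left(x y \right)}]:  - \frac{2 B}{3} = - \frac{4}{3}
  [x^{2} y \sin{\left(x y \right)}]:  B = 2
  [\sin{\left(x \right)}]:  - \frac{2 A}{3} = 2
Solving: A = -3, B = 2.
Check against the point condition:
  u(0, 0) = 2  ⟹  B = 2  ✓
Hence u(x, y) = - 3 \sin{\left(x \right)} + 2 \cos{\left(x y \right)}.

Answer: u(x, y) = - 3 \sin{\left(x \right)} + 2 \cos{\left(x y \right)}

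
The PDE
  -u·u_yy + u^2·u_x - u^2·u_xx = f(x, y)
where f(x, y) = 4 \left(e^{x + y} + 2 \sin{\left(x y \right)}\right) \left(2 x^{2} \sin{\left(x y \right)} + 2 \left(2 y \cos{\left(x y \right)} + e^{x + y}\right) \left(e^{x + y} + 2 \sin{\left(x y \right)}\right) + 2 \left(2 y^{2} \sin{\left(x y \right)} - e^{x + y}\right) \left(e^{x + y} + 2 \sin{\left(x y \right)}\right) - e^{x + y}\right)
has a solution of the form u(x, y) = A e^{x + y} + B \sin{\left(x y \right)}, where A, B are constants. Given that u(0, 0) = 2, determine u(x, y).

Substitute the ansatz u = A e^{x + y} + B \sin{\left(x y \right)} into the left-hand side.
Derivatives of the ansatz:
  u_yy = A e^{x} e^{y} - B x^{2} \sin{\left(x y \right)}
  u_x = A e^{x} e^{y} + B y \cos{\left(x y \right)}
  u_xx = A e^{x} e^{y} - B y^{2} \sin{\left(x y \right)}
Term by term:
  -u·u_yy = - A^{2} e^{2 x} e^{2 y} + A B x^{2} e^{x} e^{y} \sin{\left(x y \right)} - A B e^{x} e^{y} \sin{\left(x y \right)} + B^{2} x^{2} \sin^{2}{\left(x y \right)}
  u^2·u_x = A^{3} e^{3 x} e^{3 y} + A^{2} B y e^{2 x} e^{2 y} \cos{\left(x y \right)} + 2 A^{2} B e^{2 x} e^{2 y} \sin{\left(x y \right)} + 2 A B^{2} y e^{x} e^{y} \sin{\left(x y \right)} \cos{\left(x y \right)} + A B^{2} e^{x} e^{y} \sin^{2}{\left(x y \right)} + B^{3} y \sin^{2}{\left(x y \right)} \cos{\left(x y \right)}
  -u^2·u_xx = - A^{3} e^{3 x} e^{3 y} + A^{2} B y^{2} e^{2 x} e^{2 y} \sin{\left(x y \right)} - 2 A^{2} B e^{2 x} e^{2 y} \sin{\left(x y \right)} + 2 A B^{2} y^{2} e^{x} e^{y} \sin^{2}{\left(x y \right)} - A B^{2} e^{x} e^{y} \sin^{2}{\left(x y \right)} + B^{3} y^{2} \sin^{3}{\left(x y \right)}
So the left-hand side equals
  A^{2} B y^{2} e^{2 x} e^{2 y} \sin{\left(x y \right)} + A^{2} B y e^{2 x} e^{2 y} \cos{\left(x y \right)} - A^{2} e^{2 x} e^{2 y} + 2 A B^{2} y^{2} e^{x} e^{y} \sin^{2}{\left(x y \right)} + 2 A B^{2} y e^{x} e^{y} \sin{\left(x y \right)} \cos{\left(x y \right)} + A B x^{2} e^{x} e^{y} \sin{\left(x y \right)} - A B e^{x} e^{y} \sin{\left(x y \right)} + B^{3} y^{2} \sin^{3}{\left(x y \right)} + B^{3} y \sin^{2}{\left(x y \right)} \cos{\left(x y \right)} + B^{2} x^{2} \sin^{2}{\left(x y \right)}
This must equal f(x, y) identically; expanded, f = 8 x^{2} e^{x} e^{y} \sin{\left(x y \right)} + 16 x^{2} \sin^{2}{\left(x y \right)} + 16 y^{2} e^{2 x} e^{2 y} \sin{\left(x y \right)} + 64 y^{2} e^{x} e^{y} \sin^{2}{\left(x y \right)} + 64 y^{2} \sin^{3}{\left(x y \right)} + 16 y e^{2 x} e^{2 y} \cos{\left(x y \right)} + 64 y e^{x} e^{y} \sin{\left(x y \right)} \cos{\left(x y \right)} + 64 y \sin^{2}{\left(x y \right)} \cos{\left(x y \right)} - 4 e^{2 x} e^{2 y} - 8 e^{x} e^{y} \sin{\left(x y \right)}.
Matching coefficients of the independent functions:
  [x^{2} \sin^{2}{\left(x y \right)}]:  B^{2} = 16
  [y^{2} \sin^{3}{\left(x y \right)}, y \sin^{2}{\left(x y \right)} \cos{\left(x y \right)}]:  B^{3} = 64
  [e^{2 x} e^{2 y}]:  - A^{2} = -4
  [e^{x} e^{y} \sin{\left(x y \right)}]:  - A B = -8
  [x^{2} e^{x} e^{y} \sin{\left(x y \right)}]:  A B = 8
  [y e^{2 x} e^{2 y} \cos{\left(x y \right)}, y^{2} e^{2 x} e^{2 y} \sin{\left(x y \right)}]:  A^{2} B = 16
  [y^{2} e^{x} e^{y} \sin^{2}{\left(x y \right)}, y e^{x} e^{y} \sin{\left(x y \right)} \cos{\left(x y \right)}]:  2 A B^{2} = 64
Solving: A = 2, B = 4.
Check against the point condition:
  u(0, 0) = 2  ⟹  A = 2  ✓
Hence u(x, y) = 2 e^{x + y} + 4 \sin{\left(x y \right)}.

Answer: u(x, y) = 2 e^{x + y} + 4 \sin{\left(x y \right)}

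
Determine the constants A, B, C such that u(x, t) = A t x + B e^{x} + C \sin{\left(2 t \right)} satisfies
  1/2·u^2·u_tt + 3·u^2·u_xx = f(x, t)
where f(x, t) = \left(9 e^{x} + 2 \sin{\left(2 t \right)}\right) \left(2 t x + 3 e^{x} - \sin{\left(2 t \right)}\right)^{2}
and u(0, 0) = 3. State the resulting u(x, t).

Answer: u(x, t) = 2 t x + 3 e^{x} - \sin{\left(2 t \right)}

Derivation:
Substitute the ansatz u = A t x + B e^{x} + C \sin{\left(2 t \right)} into the left-hand side.
Derivatives of the ansatz:
  u_tt = - 4 C \sin{\left(2 t \right)}
  u_xx = B e^{x}
Term by term:
  1/2·u^2·u_tt = - 2 A^{2} C t^{2} x^{2} \sin{\left(2 t \right)} - 4 A B C t x e^{x} \sin{\left(2 t \right)} - 4 A C^{2} t x \sin^{2}{\left(2 t \right)} - 2 B^{2} C e^{2 x} \sin{\left(2 t \right)} - 4 B C^{2} e^{x} \sin^{2}{\left(2 t \right)} - 2 C^{3} \sin^{3}{\left(2 t \right)}
  3·u^2·u_xx = 3 A^{2} B t^{2} x^{2} e^{x} + 6 A B^{2} t x e^{2 x} + 6 A B C t x e^{x} \sin{\left(2 t \right)} + 3 B^{3} e^{3 x} + 6 B^{2} C e^{2 x} \sin{\left(2 t \right)} + 3 B C^{2} e^{x} \sin^{2}{\left(2 t \right)}
So the left-hand side equals
  3 A^{2} B t^{2} x^{2} e^{x} - 2 A^{2} C t^{2} x^{2} \sin{\left(2 t \right)} + 6 A B^{2} t x e^{2 x} + 2 A B C t x e^{x} \sin{\left(2 t \right)} - 4 A C^{2} t x \sin^{2}{\left(2 t \right)} + 3 B^{3} e^{3 x} + 4 B^{2} C e^{2 x} \sin{\left(2 t \right)} - B C^{2} e^{x} \sin^{2}{\left(2 t \right)} - 2 C^{3} \sin^{3}{\left(2 t \right)}
This must equal f(x, t) identically; expanded, f = 36 t^{2} x^{2} e^{x} + 8 t^{2} x^{2} \sin{\left(2 t \right)} + 108 t x e^{2 x} - 12 t x e^{x} \sin{\left(2 t \right)} - 8 t x \sin^{2}{\left(2 t \right)} + 81 e^{3 x} - 36 e^{2 x} \sin{\left(2 t \right)} - 3 e^{x} \sin^{2}{\left(2 t \right)} + 2 \sin^{3}{\left(2 t \right)}.
Matching coefficients of the independent functions:
  [e^{x} \sin^{2}{\left(2 t \right)}]:  - B C^{2} = -3
  [e^{2 x} \sin{\left(2 t \right)}]:  4 B^{2} C = -36
  [t x e^{2 x}]:  6 A B^{2} = 108
  [t x \sin^{2}{\left(2 t \right)}]:  - 4 A C^{2} = -8
  [t^{2} x^{2} e^{x}]:  3 A^{2} B = 36
  [t^{2} x^{2} \sin{\left(2 t \right)}]:  - 2 A^{2} C = 8
  [t x e^{x} \sin{\left(2 t \right)}]:  2 A B C = -12
  [e^{3 x}]:  3 B^{3} = 81
  [\sin^{3}{\left(2 t \right)}]:  - 2 C^{3} = 2
Solving: A = 2, B = 3, C = -1.
Check against the point condition:
  u(0, 0) = 3  ⟹  B = 3  ✓
Hence u(x, t) = 2 t x + 3 e^{x} - \sin{\left(2 t \right)}.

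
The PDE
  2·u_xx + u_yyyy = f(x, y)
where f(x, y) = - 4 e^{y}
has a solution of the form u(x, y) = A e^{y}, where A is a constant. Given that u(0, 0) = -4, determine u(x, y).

Answer: u(x, y) = - 4 e^{y}

Derivation:
Substitute the ansatz u = A e^{y} into the left-hand side.
Derivatives of the ansatz:
  u_xx = 0
  u_yyyy = A e^{y}
Term by term:
  2·u_xx = 0
  u_yyyy = A e^{y}
So the left-hand side equals
  A e^{y}
This must equal f(x, y) = - 4 e^{y} identically.
Matching coefficients of the independent functions:
  [e^{y}]:  A = -4
Solving: A = -4.
Check against the point condition:
  u(0, 0) = -4  ⟹  A = -4  ✓
Hence u(x, y) = - 4 e^{y}.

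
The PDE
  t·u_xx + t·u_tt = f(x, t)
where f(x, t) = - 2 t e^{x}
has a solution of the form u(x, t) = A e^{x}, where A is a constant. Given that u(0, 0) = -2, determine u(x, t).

Answer: u(x, t) = - 2 e^{x}

Derivation:
Substitute the ansatz u = A e^{x} into the left-hand side.
Derivatives of the ansatz:
  u_xx = A e^{x}
  u_tt = 0
Term by term:
  t·u_xx = A t e^{x}
  t·u_tt = 0
So the left-hand side equals
  A t e^{x}
This must equal f(x, t) = - 2 t e^{x} identically.
Matching coefficients of the independent functions:
  [t e^{x}]:  A = -2
Solving: A = -2.
Check against the point condition:
  u(0, 0) = -2  ⟹  A = -2  ✓
Hence u(x, t) = - 2 e^{x}.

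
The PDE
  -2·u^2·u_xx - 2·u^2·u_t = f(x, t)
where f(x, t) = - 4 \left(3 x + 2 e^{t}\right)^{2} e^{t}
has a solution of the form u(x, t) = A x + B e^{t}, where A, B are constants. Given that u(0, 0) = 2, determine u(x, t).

Answer: u(x, t) = 3 x + 2 e^{t}

Derivation:
Substitute the ansatz u = A x + B e^{t} into the left-hand side.
Derivatives of the ansatz:
  u_xx = 0
  u_t = B e^{t}
Term by term:
  -2·u^2·u_xx = 0
  -2·u^2·u_t = - 2 A^{2} B x^{2} e^{t} - 4 A B^{2} x e^{2 t} - 2 B^{3} e^{3 t}
So the left-hand side equals
  - 2 A^{2} B x^{2} e^{t} - 4 A B^{2} x e^{2 t} - 2 B^{3} e^{3 t}
This must equal f(x, t) identically; expanded, f = - 36 x^{2} e^{t} - 48 x e^{2 t} - 16 e^{3 t}.
Matching coefficients of the independent functions:
  [x e^{2 t}]:  - 4 A B^{2} = -48
  [x^{2} e^{t}]:  - 2 A^{2} B = -36
  [e^{3 t}]:  - 2 B^{3} = -16
Solving: A = 3, B = 2.
Check against the point condition:
  u(0, 0) = 2  ⟹  B = 2  ✓
Hence u(x, t) = 3 x + 2 e^{t}.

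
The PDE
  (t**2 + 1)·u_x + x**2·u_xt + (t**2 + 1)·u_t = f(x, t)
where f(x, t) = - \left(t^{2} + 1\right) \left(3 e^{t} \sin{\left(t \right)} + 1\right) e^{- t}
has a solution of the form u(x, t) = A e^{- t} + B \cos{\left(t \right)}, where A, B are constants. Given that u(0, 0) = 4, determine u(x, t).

Substitute the ansatz u = A e^{- t} + B \cos{\left(t \right)} into the left-hand side.
Derivatives of the ansatz:
  u_x = 0
  u_xt = 0
  u_t = - A e^{- t} - B \sin{\left(t \right)}
Term by term:
  (t**2 + 1)·u_x = 0
  x**2·u_xt = 0
  (t**2 + 1)·u_t = - A t^{2} e^{- t} - A e^{- t} - B t^{2} \sin{\left(t \right)} - B \sin{\left(t \right)}
So the left-hand side equals
  - A t^{2} e^{- t} - A e^{- t} - B t^{2} \sin{\left(t \right)} - B \sin{\left(t \right)}
This must equal f(x, t) identically; expanded, f = - 3 t^{2} \sin{\left(t \right)} - t^{2} e^{- t} - 3 \sin{\left(t \right)} - e^{- t}.
Matching coefficients of the independent functions:
  [t^{2} e^{- t}, e^{- t}]:  - A = -1
  [t^{2} \sin{\left(t \right)}, \sin{\left(t \right)}]:  - B = -3
Solving: A = 1, B = 3.
Check against the point condition:
  u(0, 0) = 4  ⟹  A + B = 4  ✓
Hence u(x, t) = 3 \cos{\left(t \right)} + e^{- t}.

Answer: u(x, t) = 3 \cos{\left(t \right)} + e^{- t}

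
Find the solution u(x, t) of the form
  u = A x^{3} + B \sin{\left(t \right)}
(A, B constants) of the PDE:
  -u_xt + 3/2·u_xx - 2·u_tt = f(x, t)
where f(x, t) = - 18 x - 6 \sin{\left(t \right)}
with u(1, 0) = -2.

Substitute the ansatz u = A x^{3} + B \sin{\left(t \right)} into the left-hand side.
Derivatives of the ansatz:
  u_xt = 0
  u_xx = 6 A x
  u_tt = - B \sin{\left(t \right)}
Term by term:
  -u_xt = 0
  3/2·u_xx = 9 A x
  -2·u_tt = 2 B \sin{\left(t \right)}
So the left-hand side equals
  9 A x + 2 B \sin{\left(t \right)}
This must equal f(x, t) = - 18 x - 6 \sin{\left(t \right)} identically.
Matching coefficients of the independent functions:
  [x]:  9 A = -18
  [\sin{\left(t \right)}]:  2 B = -6
Solving: A = -2, B = -3.
Check against the point condition:
  u(1, 0) = -2  ⟹  A = -2  ✓
Hence u(x, t) = - 2 x^{3} - 3 \sin{\left(t \right)}.

Answer: u(x, t) = - 2 x^{3} - 3 \sin{\left(t \right)}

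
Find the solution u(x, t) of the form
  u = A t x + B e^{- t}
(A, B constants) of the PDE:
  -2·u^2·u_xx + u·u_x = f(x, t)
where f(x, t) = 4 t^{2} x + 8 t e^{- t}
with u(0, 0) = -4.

Answer: u(x, t) = - 2 t x - 4 e^{- t}

Derivation:
Substitute the ansatz u = A t x + B e^{- t} into the left-hand side.
Derivatives of the ansatz:
  u_xx = 0
  u_x = A t
Term by term:
  -2·u^2·u_xx = 0
  u·u_x = A^{2} t^{2} x + A B t e^{- t}
So the left-hand side equals
  A^{2} t^{2} x + A B t e^{- t}
This must equal f(x, t) = 4 t^{2} x + 8 t e^{- t} identically.
Matching coefficients of the independent functions:
  [t e^{- t}]:  A B = 8
  [t^{2} x]:  A^{2} = 4
These equations allow (A, B) = (-2, -4) or (2, 4).
Impose the point condition(s):
  u(0, 0) = -4  ⟹  B = -4
Only A = -2, B = -4 satisfies everything.
Hence u(x, t) = - 2 t x - 4 e^{- t}.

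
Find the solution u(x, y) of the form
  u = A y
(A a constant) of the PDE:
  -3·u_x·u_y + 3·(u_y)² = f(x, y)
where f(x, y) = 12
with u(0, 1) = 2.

Substitute the ansatz u = A y into the left-hand side.
Derivatives of the ansatz:
  u_x = 0
  u_y = A
Term by term:
  -3·u_x·u_y = 0
  3·(u_y)² = 3 A^{2}
So the left-hand side equals
  3 A^{2}
This must equal f(x, y) = 12 identically.
Matching coefficients of the independent functions:
  [constant term]:  3 A^{2} = 12
These equations allow (A) = (-2) or (2).
Impose the point condition(s):
  u(0, 1) = 2  ⟹  A = 2
Only A = 2 satisfies everything.
Hence u(x, y) = 2 y.

Answer: u(x, y) = 2 y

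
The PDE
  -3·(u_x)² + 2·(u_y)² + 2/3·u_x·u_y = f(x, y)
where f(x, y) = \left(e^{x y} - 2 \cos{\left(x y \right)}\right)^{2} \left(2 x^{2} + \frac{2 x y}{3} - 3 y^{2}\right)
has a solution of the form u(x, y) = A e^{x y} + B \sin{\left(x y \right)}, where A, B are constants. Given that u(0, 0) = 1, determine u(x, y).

Substitute the ansatz u = A e^{x y} + B \sin{\left(x y \right)} into the left-hand side.
Derivatives of the ansatz:
  u_x = A y e^{x y} + B y \cos{\left(x y \right)}
  u_y = A x e^{x y} + B x \cos{\left(x y \right)}
Term by term:
  -3·(u_x)² = - 3 A^{2} y^{2} e^{2 x y} - 6 A B y^{2} e^{x y} \cos{\left(x y \right)} - 3 B^{2} y^{2} \cos^{2}{\left(x y \right)}
  2·(u_y)² = 2 A^{2} x^{2} e^{2 x y} + 4 A B x^{2} e^{x y} \cos{\left(x y \right)} + 2 B^{2} x^{2} \cos^{2}{\left(x y \right)}
  2/3·u_x·u_y = \frac{2 A^{2} x y e^{2 x y}}{3} + \frac{4 A B x y e^{x y} \cos{\left(x y \right)}}{3} + \frac{2 B^{2} x y \cos^{2}{\left(x y \right)}}{3}
So the left-hand side equals
  2 A^{2} x^{2} e^{2 x y} + \frac{2 A^{2} x y e^{2 x y}}{3} - 3 A^{2} y^{2} e^{2 x y} + 4 A B x^{2} e^{x y} \cos{\left(x y \right)} + \frac{4 A B x y e^{x y} \cos{\left(x y \right)}}{3} - 6 A B y^{2} e^{x y} \cos{\left(x y \right)} + 2 B^{2} x^{2} \cos^{2}{\left(x y \right)} + \frac{2 B^{2} x y \cos^{2}{\left(x y \right)}}{3} - 3 B^{2} y^{2} \cos^{2}{\left(x y \right)}
This must equal f(x, y) identically; expanded, f = 2 x^{2} e^{2 x y} - 8 x^{2} e^{x y} \cos{\left(x y \right)} + 8 x^{2} \cos^{2}{\left(x y \right)} + \frac{2 x y e^{2 x y}}{3} - \frac{8 x y e^{x y} \cos{\left(x y \right)}}{3} + \frac{8 x y \cos^{2}{\left(x y \right)}}{3} - 3 y^{2} e^{2 x y} + 12 y^{2} e^{x y} \cos{\left(x y \right)} - 12 y^{2} \cos^{2}{\left(x y \right)}.
Matching coefficients of the independent functions:
  [x^{2} e^{2 x y}]:  2 A^{2} = 2
  [x^{2} \cos^{2}{\left(x y \right)}]:  2 B^{2} = 8
  [y^{2} e^{2 x y}]:  - 3 A^{2} = -3
  [y^{2} \cos^{2}{\left(x y \right)}]:  - 3 B^{2} = -12
  [x y e^{2 x y}]:  \frac{2 A^{2}}{3} = \frac{2}{3}
  [x y \cos^{2}{\left(x y \right)}]:  \frac{2 B^{2}}{3} = \frac{8}{3}
  [x^{2} e^{x y} \cos{\left(x y \right)}]:  4 A B = -8
  [y^{2} e^{x y} \cos{\left(x y \right)}]:  - 6 A B = 12
  [x y e^{x y} \cos{\left(x y \right)}]:  \frac{4 A B}{3} = - \frac{8}{3}
These equations allow (A, B) = (-1, 2) or (1, -2).
Impose the point condition(s):
  u(0, 0) = 1  ⟹  A = 1
Only A = 1, B = -2 satisfies everything.
Hence u(x, y) = e^{x y} - 2 \sin{\left(x y \right)}.

Answer: u(x, y) = e^{x y} - 2 \sin{\left(x y \right)}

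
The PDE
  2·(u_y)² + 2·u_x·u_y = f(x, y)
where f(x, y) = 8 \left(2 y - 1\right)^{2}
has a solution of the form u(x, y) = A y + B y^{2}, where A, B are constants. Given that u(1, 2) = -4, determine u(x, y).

Substitute the ansatz u = A y + B y^{2} into the left-hand side.
Derivatives of the ansatz:
  u_y = A + 2 B y
  u_x = 0
Term by term:
  2·(u_y)² = 2 A^{2} + 8 A B y + 8 B^{2} y^{2}
  2·u_x·u_y = 0
So the left-hand side equals
  2 A^{2} + 8 A B y + 8 B^{2} y^{2}
This must equal f(x, y) identically; expanded, f = 32 y^{2} - 32 y + 8.
Matching coefficients of the independent functions:
  [constant term]:  2 A^{2} = 8
  [y]:  8 A B = -32
  [y^{2}]:  8 B^{2} = 32
These equations allow (A, B) = (-2, 2) or (2, -2).
Impose the point condition(s):
  u(1, 2) = -4  ⟹  2 A + 4 B = -4
Only A = 2, B = -2 satisfies everything.
Hence u(x, y) = - 2 y^{2} + 2 y.

Answer: u(x, y) = - 2 y^{2} + 2 y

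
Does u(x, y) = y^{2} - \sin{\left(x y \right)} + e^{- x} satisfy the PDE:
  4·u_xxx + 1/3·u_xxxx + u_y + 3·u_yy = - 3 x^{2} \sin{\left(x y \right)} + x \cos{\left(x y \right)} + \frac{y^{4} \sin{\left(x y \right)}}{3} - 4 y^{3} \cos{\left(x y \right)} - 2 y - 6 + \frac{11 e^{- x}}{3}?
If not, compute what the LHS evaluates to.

Evaluate each term of the left-hand side for u = y^{2} - \sin{\left(x y \right)} + e^{- x}.
Derivatives:
  u_xxx = y^{3} \cos{\left(x y \right)} - e^{- x}
  u_xxxx = - y^{4} \sin{\left(x y \right)} + e^{- x}
  u_y = - x \cos{\left(x y \right)} + 2 y
  u_yy = x^{2} \sin{\left(x y \right)} + 2
Terms:
  4·u_xxx = 4 y^{3} \cos{\left(x y \right)} - 4 e^{- x}
  1/3·u_xxxx = - \frac{y^{4} \sin{\left(x y \right)}}{3} + \frac{e^{- x}}{3}
  u_y = - x \cos{\left(x y \right)} + 2 y
  3·u_yy = 3 x^{2} \sin{\left(x y \right)} + 6
Sum: LHS = 3 x^{2} \sin{\left(x y \right)} - x \cos{\left(x y \right)} - \frac{y^{4} \sin{\left(x y \right)}}{3} + 4 y^{3} \cos{\left(x y \right)} + 2 y + 6 - \frac{11 e^{- x}}{3}
Given right-hand side: - 3 x^{2} \sin{\left(x y \right)} + x \cos{\left(x y \right)} + \frac{y^{4} \sin{\left(x y \right)}}{3} - 4 y^{3} \cos{\left(x y \right)} - 2 y - 6 + \frac{11 e^{- x}}{3}. Difference LHS − RHS = 6 x^{2} \sin{\left(x y \right)} - 2 x \cos{\left(x y \right)} - \frac{2 y^{4} \sin{\left(x y \right)}}{3} + 8 y^{3} \cos{\left(x y \right)} + 4 y + 12 - \frac{22 e^{- x}}{3} ≠ 0, so u is not a solution.

Answer: No, the LHS evaluates to 3 x^{2} \sin{\left(x y \right)} - x \cos{\left(x y \right)} - \frac{y^{4} \sin{\left(x y \right)}}{3} + 4 y^{3} \cos{\left(x y \right)} + 2 y + 6 - \frac{11 e^{- x}}{3}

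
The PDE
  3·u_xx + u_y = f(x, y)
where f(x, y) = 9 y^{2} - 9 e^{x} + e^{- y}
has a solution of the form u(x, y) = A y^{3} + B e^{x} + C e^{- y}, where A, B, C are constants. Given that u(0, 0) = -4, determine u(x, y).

Answer: u(x, y) = 3 y^{3} - 3 e^{x} - e^{- y}

Derivation:
Substitute the ansatz u = A y^{3} + B e^{x} + C e^{- y} into the left-hand side.
Derivatives of the ansatz:
  u_xx = B e^{x}
  u_y = 3 A y^{2} - C e^{- y}
Term by term:
  3·u_xx = 3 B e^{x}
  u_y = 3 A y^{2} - C e^{- y}
So the left-hand side equals
  3 A y^{2} + 3 B e^{x} - C e^{- y}
This must equal f(x, y) = 9 y^{2} - 9 e^{x} + e^{- y} identically.
Matching coefficients of the independent functions:
  [y^{2}]:  3 A = 9
  [e^{x}]:  3 B = -9
  [e^{- y}]:  - C = 1
Solving: A = 3, B = -3, C = -1.
Check against the point condition:
  u(0, 0) = -4  ⟹  B + C = -4  ✓
Hence u(x, y) = 3 y^{3} - 3 e^{x} - e^{- y}.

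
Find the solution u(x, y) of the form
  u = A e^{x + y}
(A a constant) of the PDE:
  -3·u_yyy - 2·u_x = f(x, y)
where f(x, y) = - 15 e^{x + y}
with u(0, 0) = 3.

Substitute the ansatz u = A e^{x + y} into the left-hand side.
Derivatives of the ansatz:
  u_yyy = A e^{x} e^{y}
  u_x = A e^{x} e^{y}
Term by term:
  -3·u_yyy = - 3 A e^{x} e^{y}
  -2·u_x = - 2 A e^{x} e^{y}
So the left-hand side equals
  - 5 A e^{x} e^{y}
This must equal f(x, y) identically; expanded, f = - 15 e^{x} e^{y}.
Matching coefficients of the independent functions:
  [e^{x} e^{y}]:  - 5 A = -15
Solving: A = 3.
Check against the point condition:
  u(0, 0) = 3  ⟹  A = 3  ✓
Hence u(x, y) = 3 e^{x + y}.

Answer: u(x, y) = 3 e^{x + y}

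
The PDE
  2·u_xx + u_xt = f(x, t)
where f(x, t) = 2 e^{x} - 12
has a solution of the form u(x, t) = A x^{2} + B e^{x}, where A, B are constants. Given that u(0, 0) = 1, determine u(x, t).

Substitute the ansatz u = A x^{2} + B e^{x} into the left-hand side.
Derivatives of the ansatz:
  u_xx = 2 A + B e^{x}
  u_xt = 0
Term by term:
  2·u_xx = 4 A + 2 B e^{x}
  u_xt = 0
So the left-hand side equals
  4 A + 2 B e^{x}
This must equal f(x, t) = 2 e^{x} - 12 identically.
Matching coefficients of the independent functions:
  [constant term]:  4 A = -12
  [e^{x}]:  2 B = 2
Solving: A = -3, B = 1.
Check against the point condition:
  u(0, 0) = 1  ⟹  B = 1  ✓
Hence u(x, t) = - 3 x^{2} + e^{x}.

Answer: u(x, t) = - 3 x^{2} + e^{x}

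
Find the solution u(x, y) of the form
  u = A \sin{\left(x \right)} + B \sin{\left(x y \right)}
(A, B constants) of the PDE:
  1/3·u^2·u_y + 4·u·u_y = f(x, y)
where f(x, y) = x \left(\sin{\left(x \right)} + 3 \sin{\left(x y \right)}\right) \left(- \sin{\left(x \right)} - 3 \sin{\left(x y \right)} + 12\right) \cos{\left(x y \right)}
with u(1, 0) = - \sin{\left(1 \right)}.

Substitute the ansatz u = A \sin{\left(x \right)} + B \sin{\left(x y \right)} into the left-hand side.
Derivatives of the ansatz:
  u_y = B x \cos{\left(x y \right)}
Term by term:
  1/3·u^2·u_y = \frac{A^{2} B x \sin^{2}{\left(x \right)} \cos{\left(x y \right)}}{3} + \frac{2 A B^{2} x \sin{\left(x \right)} \sin{\left(x y \right)} \cos{\left(x y \right)}}{3} + \frac{B^{3} x \sin^{2}{\left(x y \right)} \cos{\left(x y \right)}}{3}
  4·u·u_y = 4 A B x \sin{\left(x \right)} \cos{\left(x y \right)} + 4 B^{2} x \sin{\left(x y \right)} \cos{\left(x y \right)}
So the left-hand side equals
  \frac{A^{2} B x \sin^{2}{\left(x \right)} \cos{\left(x y \right)}}{3} + \frac{2 A B^{2} x \sin{\left(x \right)} \sin{\left(x y \right)} \cos{\left(x y \right)}}{3} + 4 A B x \sin{\left(x \right)} \cos{\left(x y \right)} + \frac{B^{3} x \sin^{2}{\left(x y \right)} \cos{\left(x y \right)}}{3} + 4 B^{2} x \sin{\left(x y \right)} \cos{\left(x y \right)}
This must equal f(x, y) identically; expanded, f = - x \sin^{2}{\left(x \right)} \cos{\left(x y \right)} - 6 x \sin{\left(x \right)} \sin{\left(x y \right)} \cos{\left(x y \right)} + 12 x \sin{\left(x \right)} \cos{\left(x y \right)} - 9 x \sin^{2}{\left(x y \right)} \cos{\left(x y \right)} + 36 x \sin{\left(x y \right)} \cos{\left(x y \right)}.
Matching coefficients of the independent functions:
  [x \sin{\left(x \right)} \cos{\left(x y \right)}]:  4 A B = 12
  [x \sin^{2}{\left(x \right)} \cos{\left(x y \right)}]:  \frac{A^{2} B}{3} = -1
  [x \sin{\left(x y \right)} \cos{\left(x y \right)}]:  4 B^{2} = 36
  [x \sin^{2}{\left(x y \right)} \cos{\left(x y \right)}]:  \frac{B^{3}}{3} = -9
  [x \sin{\left(x \right)} \sin{\left(x y \right)} \cos{\left(x y \right)}]:  \frac{2 A B^{2}}{3} = -6
Solving: A = -1, B = -3.
Check against the point condition:
  u(1, 0) = - \sin{\left(1 \right)}  ⟹  A \sin{\left(1 \right)} = - \sin{\left(1 \right)}  ✓
Hence u(x, y) = - \sin{\left(x \right)} - 3 \sin{\left(x y \right)}.

Answer: u(x, y) = - \sin{\left(x \right)} - 3 \sin{\left(x y \right)}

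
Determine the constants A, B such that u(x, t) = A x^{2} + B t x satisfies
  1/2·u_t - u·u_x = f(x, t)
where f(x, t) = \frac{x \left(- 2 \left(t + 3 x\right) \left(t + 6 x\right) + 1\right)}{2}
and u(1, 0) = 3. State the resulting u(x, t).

Substitute the ansatz u = A x^{2} + B t x into the left-hand side.
Derivatives of the ansatz:
  u_t = B x
  u_x = 2 A x + B t
Term by term:
  1/2·u_t = \frac{B x}{2}
  -u·u_x = - 2 A^{2} x^{3} - 3 A B t x^{2} - B^{2} t^{2} x
So the left-hand side equals
  - 2 A^{2} x^{3} - 3 A B t x^{2} - B^{2} t^{2} x + \frac{B x}{2}
This must equal f(x, t) identically; expanded, f = - t^{2} x - 9 t x^{2} - 18 x^{3} + \frac{x}{2}.
Matching coefficients of the independent functions:
  [x]:  \frac{B}{2} = \frac{1}{2}
  [x^{3}]:  - 2 A^{2} = -18
  [t x^{2}]:  - 3 A B = -9
  [t^{2} x]:  - B^{2} = -1
Solving: A = 3, B = 1.
Check against the point condition:
  u(1, 0) = 3  ⟹  A = 3  ✓
Hence u(x, t) = t x + 3 x^{2}.

Answer: u(x, t) = t x + 3 x^{2}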